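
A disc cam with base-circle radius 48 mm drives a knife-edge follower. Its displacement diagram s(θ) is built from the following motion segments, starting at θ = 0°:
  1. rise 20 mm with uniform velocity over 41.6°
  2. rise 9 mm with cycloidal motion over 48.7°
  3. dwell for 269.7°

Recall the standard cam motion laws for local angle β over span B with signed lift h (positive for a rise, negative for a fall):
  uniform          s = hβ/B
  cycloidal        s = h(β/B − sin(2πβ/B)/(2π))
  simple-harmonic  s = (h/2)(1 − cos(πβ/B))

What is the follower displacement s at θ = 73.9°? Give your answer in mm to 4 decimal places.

seg 1 [0°–41.6°] uniform, h=20: full span → s += 20 → s = 20.0000
seg 2 [41.6°–90.3°] cycloidal, h=9: θ=73.9° here. β=32.3, B=48.7. 9·(0.6632 − sin(2π·0.6632)/(2π)) = 7.1940 → s = 27.1940

27.1940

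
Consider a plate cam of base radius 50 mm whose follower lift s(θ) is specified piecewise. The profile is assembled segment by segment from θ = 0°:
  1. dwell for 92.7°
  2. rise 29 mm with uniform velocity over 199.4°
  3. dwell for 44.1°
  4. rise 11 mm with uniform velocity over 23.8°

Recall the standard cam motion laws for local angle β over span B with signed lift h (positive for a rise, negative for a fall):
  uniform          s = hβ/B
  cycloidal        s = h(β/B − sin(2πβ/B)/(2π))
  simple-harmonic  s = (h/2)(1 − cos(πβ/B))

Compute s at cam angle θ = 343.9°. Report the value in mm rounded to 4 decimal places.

seg 1 [0°–92.7°] dwell: s stays 0.0000
seg 2 [92.7°–292.1°] uniform, h=29: full span → s += 29 → s = 29.0000
seg 3 [292.1°–336.2°] dwell: s stays 29.0000
seg 4 [336.2°–360°] uniform, h=11: θ=343.9° here. β=7.7, B=23.8. 11·7.7/23.8 = 3.5588 → s = 32.5588

32.5588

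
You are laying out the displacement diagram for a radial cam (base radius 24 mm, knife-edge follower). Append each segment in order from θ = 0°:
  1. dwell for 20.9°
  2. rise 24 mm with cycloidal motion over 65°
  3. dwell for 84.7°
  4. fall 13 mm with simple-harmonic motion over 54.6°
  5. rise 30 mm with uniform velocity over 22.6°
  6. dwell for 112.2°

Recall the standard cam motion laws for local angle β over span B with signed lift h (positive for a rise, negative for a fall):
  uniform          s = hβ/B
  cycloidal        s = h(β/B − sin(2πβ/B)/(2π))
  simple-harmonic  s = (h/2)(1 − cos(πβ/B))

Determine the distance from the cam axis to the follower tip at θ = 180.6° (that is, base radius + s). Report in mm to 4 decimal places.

seg 1 [0°–20.9°] dwell: s stays 0.0000
seg 2 [20.9°–85.9°] cycloidal, h=24: full span → s += 24 → s = 24.0000
seg 3 [85.9°–170.6°] dwell: s stays 24.0000
seg 4 [170.6°–225.2°] simple-harmonic, h=-13: θ=180.6° here. β=10, B=54.6. -13/2·(1 − cos(π·0.1832)) = -1.0466 → s = 22.9534
radial distance = base radius + s = 24 + 22.9534 = 46.9534

46.9534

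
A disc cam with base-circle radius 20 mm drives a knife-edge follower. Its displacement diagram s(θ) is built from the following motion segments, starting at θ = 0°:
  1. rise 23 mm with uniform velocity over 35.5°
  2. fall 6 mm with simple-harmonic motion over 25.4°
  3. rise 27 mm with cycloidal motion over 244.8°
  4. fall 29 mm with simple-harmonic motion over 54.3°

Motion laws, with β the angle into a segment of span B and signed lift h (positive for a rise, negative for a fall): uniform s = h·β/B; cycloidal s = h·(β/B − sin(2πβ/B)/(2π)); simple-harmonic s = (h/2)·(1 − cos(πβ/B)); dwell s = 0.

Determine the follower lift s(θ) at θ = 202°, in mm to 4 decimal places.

seg 1 [0°–35.5°] uniform, h=23: full span → s += 23 → s = 23.0000
seg 2 [35.5°–60.9°] simple-harmonic, h=-6: full span → s += -6 → s = 17.0000
seg 3 [60.9°–305.7°] cycloidal, h=27: θ=202° here. β=141.1, B=244.8. 27·(0.5764 − sin(2π·0.5764)/(2π)) = 17.5467 → s = 34.5467

34.5467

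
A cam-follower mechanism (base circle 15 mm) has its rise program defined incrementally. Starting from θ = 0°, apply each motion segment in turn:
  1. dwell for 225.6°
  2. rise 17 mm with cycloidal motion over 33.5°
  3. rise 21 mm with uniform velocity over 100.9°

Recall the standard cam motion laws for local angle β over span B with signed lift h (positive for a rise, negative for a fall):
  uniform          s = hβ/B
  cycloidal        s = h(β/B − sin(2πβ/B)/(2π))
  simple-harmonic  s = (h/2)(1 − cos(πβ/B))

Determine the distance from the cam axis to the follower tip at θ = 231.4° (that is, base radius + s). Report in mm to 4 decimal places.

seg 1 [0°–225.6°] dwell: s stays 0.0000
seg 2 [225.6°–259.1°] cycloidal, h=17: θ=231.4° here. β=5.8, B=33.5. 17·(0.1731 − sin(2π·0.1731)/(2π)) = 0.5471 → s = 0.5471
radial distance = base radius + s = 15 + 0.5471 = 15.5471

15.5471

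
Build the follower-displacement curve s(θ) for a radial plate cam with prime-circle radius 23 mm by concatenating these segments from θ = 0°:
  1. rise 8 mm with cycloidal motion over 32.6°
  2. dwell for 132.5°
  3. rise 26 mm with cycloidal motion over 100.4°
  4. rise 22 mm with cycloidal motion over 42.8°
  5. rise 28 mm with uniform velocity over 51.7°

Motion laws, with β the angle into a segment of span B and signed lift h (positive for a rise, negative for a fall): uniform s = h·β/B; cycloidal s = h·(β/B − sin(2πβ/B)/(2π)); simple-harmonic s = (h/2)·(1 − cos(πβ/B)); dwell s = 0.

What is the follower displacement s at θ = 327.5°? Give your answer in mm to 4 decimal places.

seg 1 [0°–32.6°] cycloidal, h=8: full span → s += 8 → s = 8.0000
seg 2 [32.6°–165.1°] dwell: s stays 8.0000
seg 3 [165.1°–265.5°] cycloidal, h=26: full span → s += 26 → s = 34.0000
seg 4 [265.5°–308.3°] cycloidal, h=22: full span → s += 22 → s = 56.0000
seg 5 [308.3°–360°] uniform, h=28: θ=327.5° here. β=19.2, B=51.7. 28·19.2/51.7 = 10.3985 → s = 66.3985

66.3985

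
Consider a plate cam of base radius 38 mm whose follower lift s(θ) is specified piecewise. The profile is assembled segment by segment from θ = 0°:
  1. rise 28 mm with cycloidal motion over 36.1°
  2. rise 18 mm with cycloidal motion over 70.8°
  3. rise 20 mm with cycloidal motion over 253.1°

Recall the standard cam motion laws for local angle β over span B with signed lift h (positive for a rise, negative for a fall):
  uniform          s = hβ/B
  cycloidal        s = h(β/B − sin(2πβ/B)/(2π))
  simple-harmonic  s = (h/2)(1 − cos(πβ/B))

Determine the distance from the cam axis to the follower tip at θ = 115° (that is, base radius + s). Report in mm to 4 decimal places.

seg 1 [0°–36.1°] cycloidal, h=28: full span → s += 28 → s = 28.0000
seg 2 [36.1°–106.9°] cycloidal, h=18: full span → s += 18 → s = 46.0000
seg 3 [106.9°–360°] cycloidal, h=20: θ=115° here. β=8.1, B=253.1. 20·(0.0320 − sin(2π·0.0320)/(2π)) = 0.0043 → s = 46.0043
radial distance = base radius + s = 38 + 46.0043 = 84.0043

84.0043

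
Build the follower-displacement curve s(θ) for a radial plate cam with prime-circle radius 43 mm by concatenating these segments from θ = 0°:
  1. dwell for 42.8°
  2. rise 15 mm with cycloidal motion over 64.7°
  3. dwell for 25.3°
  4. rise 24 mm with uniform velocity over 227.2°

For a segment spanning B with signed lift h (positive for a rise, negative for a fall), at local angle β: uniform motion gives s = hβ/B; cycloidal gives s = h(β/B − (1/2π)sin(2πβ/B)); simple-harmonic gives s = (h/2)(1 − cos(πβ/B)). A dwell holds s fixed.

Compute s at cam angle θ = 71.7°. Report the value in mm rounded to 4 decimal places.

seg 1 [0°–42.8°] dwell: s stays 0.0000
seg 2 [42.8°–107.5°] cycloidal, h=15: θ=71.7° here. β=28.9, B=64.7. 15·(0.4467 − sin(2π·0.4467)/(2π)) = 5.9152 → s = 5.9152

5.9152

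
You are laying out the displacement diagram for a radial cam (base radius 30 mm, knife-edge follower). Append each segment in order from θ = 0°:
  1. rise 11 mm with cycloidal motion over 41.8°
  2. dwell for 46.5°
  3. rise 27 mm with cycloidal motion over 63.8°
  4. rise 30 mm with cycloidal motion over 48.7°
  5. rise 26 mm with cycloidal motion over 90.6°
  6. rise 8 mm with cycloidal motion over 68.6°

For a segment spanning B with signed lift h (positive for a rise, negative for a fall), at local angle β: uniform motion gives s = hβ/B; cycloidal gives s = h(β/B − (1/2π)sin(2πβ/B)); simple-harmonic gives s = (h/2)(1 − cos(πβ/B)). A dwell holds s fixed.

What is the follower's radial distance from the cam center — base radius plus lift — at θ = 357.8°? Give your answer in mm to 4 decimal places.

seg 1 [0°–41.8°] cycloidal, h=11: full span → s += 11 → s = 11.0000
seg 2 [41.8°–88.3°] dwell: s stays 11.0000
seg 3 [88.3°–152.1°] cycloidal, h=27: full span → s += 27 → s = 38.0000
seg 4 [152.1°–200.8°] cycloidal, h=30: full span → s += 30 → s = 68.0000
seg 5 [200.8°–291.4°] cycloidal, h=26: full span → s += 26 → s = 94.0000
seg 6 [291.4°–360°] cycloidal, h=8: θ=357.8° here. β=66.4, B=68.6. 8·(0.9679 − sin(2π·0.9679)/(2π)) = 7.9983 → s = 101.9983
radial distance = base radius + s = 30 + 101.9983 = 131.9983

131.9983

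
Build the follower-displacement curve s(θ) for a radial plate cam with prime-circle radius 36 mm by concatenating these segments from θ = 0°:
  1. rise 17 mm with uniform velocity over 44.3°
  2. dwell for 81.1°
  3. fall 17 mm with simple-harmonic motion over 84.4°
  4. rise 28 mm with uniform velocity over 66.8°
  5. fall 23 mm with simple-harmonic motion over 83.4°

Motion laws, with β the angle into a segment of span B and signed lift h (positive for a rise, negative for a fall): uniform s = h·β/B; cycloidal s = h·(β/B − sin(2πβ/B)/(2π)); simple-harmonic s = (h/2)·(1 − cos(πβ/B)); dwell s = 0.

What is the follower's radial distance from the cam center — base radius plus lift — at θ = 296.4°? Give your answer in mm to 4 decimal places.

seg 1 [0°–44.3°] uniform, h=17: full span → s += 17 → s = 17.0000
seg 2 [44.3°–125.4°] dwell: s stays 17.0000
seg 3 [125.4°–209.8°] simple-harmonic, h=-17: full span → s += -17 → s = 0.0000
seg 4 [209.8°–276.6°] uniform, h=28: full span → s += 28 → s = 28.0000
seg 5 [276.6°–360°] simple-harmonic, h=-23: θ=296.4° here. β=19.8, B=83.4. -23/2·(1 − cos(π·0.2374)) = -3.0531 → s = 24.9469
radial distance = base radius + s = 36 + 24.9469 = 60.9469

60.9469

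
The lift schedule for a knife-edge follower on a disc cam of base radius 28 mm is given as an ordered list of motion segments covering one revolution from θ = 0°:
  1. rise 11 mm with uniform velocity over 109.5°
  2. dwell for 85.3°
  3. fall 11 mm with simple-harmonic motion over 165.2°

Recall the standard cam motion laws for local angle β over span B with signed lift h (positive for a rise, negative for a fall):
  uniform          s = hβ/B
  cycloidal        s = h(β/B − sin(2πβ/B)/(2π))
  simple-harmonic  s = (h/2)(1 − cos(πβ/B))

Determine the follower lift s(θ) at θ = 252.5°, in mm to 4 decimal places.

seg 1 [0°–109.5°] uniform, h=11: full span → s += 11 → s = 11.0000
seg 2 [109.5°–194.8°] dwell: s stays 11.0000
seg 3 [194.8°–360°] simple-harmonic, h=-11: θ=252.5° here. β=57.7, B=165.2. -11/2·(1 − cos(π·0.3493)) = -2.9919 → s = 8.0081

8.0081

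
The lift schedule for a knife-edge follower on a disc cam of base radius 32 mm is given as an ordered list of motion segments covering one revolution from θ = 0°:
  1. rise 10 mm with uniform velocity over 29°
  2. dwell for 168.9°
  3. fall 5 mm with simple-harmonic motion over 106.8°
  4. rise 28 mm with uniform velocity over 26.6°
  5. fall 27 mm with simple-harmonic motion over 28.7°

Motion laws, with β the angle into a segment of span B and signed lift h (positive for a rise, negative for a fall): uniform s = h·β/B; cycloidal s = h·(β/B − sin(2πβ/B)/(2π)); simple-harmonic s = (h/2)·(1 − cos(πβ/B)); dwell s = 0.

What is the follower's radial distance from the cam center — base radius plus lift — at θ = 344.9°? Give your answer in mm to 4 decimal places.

seg 1 [0°–29°] uniform, h=10: full span → s += 10 → s = 10.0000
seg 2 [29°–197.9°] dwell: s stays 10.0000
seg 3 [197.9°–304.7°] simple-harmonic, h=-5: full span → s += -5 → s = 5.0000
seg 4 [304.7°–331.3°] uniform, h=28: full span → s += 28 → s = 33.0000
seg 5 [331.3°–360°] simple-harmonic, h=-27: θ=344.9° here. β=13.6, B=28.7. -27/2·(1 − cos(π·0.4739)) = -12.3929 → s = 20.6071
radial distance = base radius + s = 32 + 20.6071 = 52.6071

52.6071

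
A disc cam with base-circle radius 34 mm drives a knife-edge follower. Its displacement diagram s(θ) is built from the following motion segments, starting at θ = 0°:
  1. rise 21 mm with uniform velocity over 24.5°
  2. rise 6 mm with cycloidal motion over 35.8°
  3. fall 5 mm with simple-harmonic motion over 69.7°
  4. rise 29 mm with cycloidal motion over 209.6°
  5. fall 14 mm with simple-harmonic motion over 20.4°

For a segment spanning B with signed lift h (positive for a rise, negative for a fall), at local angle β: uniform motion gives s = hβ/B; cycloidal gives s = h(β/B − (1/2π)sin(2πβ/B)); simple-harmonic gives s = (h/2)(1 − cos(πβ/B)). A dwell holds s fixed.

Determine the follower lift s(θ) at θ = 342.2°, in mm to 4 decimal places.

seg 1 [0°–24.5°] uniform, h=21: full span → s += 21 → s = 21.0000
seg 2 [24.5°–60.3°] cycloidal, h=6: full span → s += 6 → s = 27.0000
seg 3 [60.3°–130°] simple-harmonic, h=-5: full span → s += -5 → s = 22.0000
seg 4 [130°–339.6°] cycloidal, h=29: full span → s += 29 → s = 51.0000
seg 5 [339.6°–360°] simple-harmonic, h=-14: θ=342.2° here. β=2.6, B=20.4. -14/2·(1 − cos(π·0.1275)) = -0.5537 → s = 50.4463

50.4463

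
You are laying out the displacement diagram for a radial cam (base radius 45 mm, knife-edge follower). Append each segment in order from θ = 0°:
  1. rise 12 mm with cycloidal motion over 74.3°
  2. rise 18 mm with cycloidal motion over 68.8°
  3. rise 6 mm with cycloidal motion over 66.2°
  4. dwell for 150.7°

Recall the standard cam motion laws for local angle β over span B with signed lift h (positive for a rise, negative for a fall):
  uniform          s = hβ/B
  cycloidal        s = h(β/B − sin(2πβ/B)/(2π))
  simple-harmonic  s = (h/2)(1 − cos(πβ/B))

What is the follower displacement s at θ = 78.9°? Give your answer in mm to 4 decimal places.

seg 1 [0°–74.3°] cycloidal, h=12: full span → s += 12 → s = 12.0000
seg 2 [74.3°–143.1°] cycloidal, h=18: θ=78.9° here. β=4.6, B=68.8. 18·(0.0669 − sin(2π·0.0669)/(2π)) = 0.0351 → s = 12.0351

12.0351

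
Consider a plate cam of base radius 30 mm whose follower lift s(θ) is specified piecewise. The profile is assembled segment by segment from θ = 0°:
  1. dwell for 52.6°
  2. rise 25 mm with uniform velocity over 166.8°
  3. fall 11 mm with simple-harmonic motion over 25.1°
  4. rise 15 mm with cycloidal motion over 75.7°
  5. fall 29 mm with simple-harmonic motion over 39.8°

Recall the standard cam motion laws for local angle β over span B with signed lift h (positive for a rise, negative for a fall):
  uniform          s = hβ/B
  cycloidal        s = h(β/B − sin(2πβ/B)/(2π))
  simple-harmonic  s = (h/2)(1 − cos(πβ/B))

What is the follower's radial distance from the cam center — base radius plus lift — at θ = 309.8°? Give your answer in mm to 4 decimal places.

seg 1 [0°–52.6°] dwell: s stays 0.0000
seg 2 [52.6°–219.4°] uniform, h=25: full span → s += 25 → s = 25.0000
seg 3 [219.4°–244.5°] simple-harmonic, h=-11: full span → s += -11 → s = 14.0000
seg 4 [244.5°–320.2°] cycloidal, h=15: θ=309.8° here. β=65.3, B=75.7. 15·(0.8626 − sin(2π·0.8626)/(2π)) = 14.7534 → s = 28.7534
radial distance = base radius + s = 30 + 28.7534 = 58.7534

58.7534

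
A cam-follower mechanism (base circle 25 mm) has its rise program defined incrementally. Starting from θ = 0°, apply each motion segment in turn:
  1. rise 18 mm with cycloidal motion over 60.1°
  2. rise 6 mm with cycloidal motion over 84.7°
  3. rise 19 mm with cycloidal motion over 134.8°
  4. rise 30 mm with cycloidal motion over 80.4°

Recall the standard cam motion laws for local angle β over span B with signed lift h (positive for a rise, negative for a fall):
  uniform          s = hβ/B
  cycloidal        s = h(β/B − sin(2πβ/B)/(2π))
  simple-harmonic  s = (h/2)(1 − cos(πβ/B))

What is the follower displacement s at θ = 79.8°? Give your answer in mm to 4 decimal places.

seg 1 [0°–60.1°] cycloidal, h=18: full span → s += 18 → s = 18.0000
seg 2 [60.1°–144.8°] cycloidal, h=6: θ=79.8° here. β=19.7, B=84.7. 6·(0.2326 − sin(2π·0.2326)/(2π)) = 0.4463 → s = 18.4463

18.4463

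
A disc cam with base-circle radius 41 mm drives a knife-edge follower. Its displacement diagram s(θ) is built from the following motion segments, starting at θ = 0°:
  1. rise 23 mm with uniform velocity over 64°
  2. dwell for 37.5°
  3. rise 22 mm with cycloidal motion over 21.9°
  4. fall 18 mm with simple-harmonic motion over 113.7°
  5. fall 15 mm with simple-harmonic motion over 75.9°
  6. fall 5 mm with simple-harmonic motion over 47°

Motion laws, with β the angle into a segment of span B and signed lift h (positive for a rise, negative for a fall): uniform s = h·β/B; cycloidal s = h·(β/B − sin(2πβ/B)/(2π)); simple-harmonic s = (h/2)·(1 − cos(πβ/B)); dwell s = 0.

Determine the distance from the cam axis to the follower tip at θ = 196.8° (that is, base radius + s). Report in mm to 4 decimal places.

seg 1 [0°–64°] uniform, h=23: full span → s += 23 → s = 23.0000
seg 2 [64°–101.5°] dwell: s stays 23.0000
seg 3 [101.5°–123.4°] cycloidal, h=22: full span → s += 22 → s = 45.0000
seg 4 [123.4°–237.1°] simple-harmonic, h=-18: θ=196.8° here. β=73.4, B=113.7. -18/2·(1 − cos(π·0.6456)) = -12.9736 → s = 32.0264
radial distance = base radius + s = 41 + 32.0264 = 73.0264

73.0264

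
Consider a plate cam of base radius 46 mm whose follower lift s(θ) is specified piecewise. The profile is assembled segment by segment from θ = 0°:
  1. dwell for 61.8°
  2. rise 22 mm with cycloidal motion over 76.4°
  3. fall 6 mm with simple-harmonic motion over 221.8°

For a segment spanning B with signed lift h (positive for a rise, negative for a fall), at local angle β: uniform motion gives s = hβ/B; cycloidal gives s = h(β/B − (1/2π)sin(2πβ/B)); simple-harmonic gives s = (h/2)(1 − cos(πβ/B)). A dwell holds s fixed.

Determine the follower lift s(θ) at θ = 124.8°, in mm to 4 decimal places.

seg 1 [0°–61.8°] dwell: s stays 0.0000
seg 2 [61.8°–138.2°] cycloidal, h=22: θ=124.8° here. β=63, B=76.4. 22·(0.8246 − sin(2π·0.8246)/(2π)) = 21.2651 → s = 21.2651

21.2651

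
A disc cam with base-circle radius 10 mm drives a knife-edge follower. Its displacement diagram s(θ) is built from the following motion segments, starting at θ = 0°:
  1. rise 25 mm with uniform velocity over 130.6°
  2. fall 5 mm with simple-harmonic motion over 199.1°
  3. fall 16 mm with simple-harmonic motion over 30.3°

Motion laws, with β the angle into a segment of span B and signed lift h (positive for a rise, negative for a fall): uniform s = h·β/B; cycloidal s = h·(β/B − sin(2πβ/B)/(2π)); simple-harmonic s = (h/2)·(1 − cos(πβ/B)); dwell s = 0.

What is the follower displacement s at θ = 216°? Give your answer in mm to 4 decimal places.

seg 1 [0°–130.6°] uniform, h=25: full span → s += 25 → s = 25.0000
seg 2 [130.6°–329.7°] simple-harmonic, h=-5: θ=216° here. β=85.4, B=199.1. -5/2·(1 − cos(π·0.4289)) = -1.9464 → s = 23.0536

23.0536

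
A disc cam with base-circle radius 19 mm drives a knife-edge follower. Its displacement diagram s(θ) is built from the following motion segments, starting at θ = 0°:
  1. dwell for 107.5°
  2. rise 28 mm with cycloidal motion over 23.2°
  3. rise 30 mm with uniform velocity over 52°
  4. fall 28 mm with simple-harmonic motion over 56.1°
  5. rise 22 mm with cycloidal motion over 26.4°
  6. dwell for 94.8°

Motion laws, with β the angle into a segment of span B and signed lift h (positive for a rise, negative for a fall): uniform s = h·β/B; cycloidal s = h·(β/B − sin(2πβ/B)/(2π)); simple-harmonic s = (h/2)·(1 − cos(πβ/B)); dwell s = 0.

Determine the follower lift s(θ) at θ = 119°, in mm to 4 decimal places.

seg 1 [0°–107.5°] dwell: s stays 0.0000
seg 2 [107.5°–130.7°] cycloidal, h=28: θ=119° here. β=11.5, B=23.2. 28·(0.4957 − sin(2π·0.4957)/(2π)) = 13.7586 → s = 13.7586

13.7586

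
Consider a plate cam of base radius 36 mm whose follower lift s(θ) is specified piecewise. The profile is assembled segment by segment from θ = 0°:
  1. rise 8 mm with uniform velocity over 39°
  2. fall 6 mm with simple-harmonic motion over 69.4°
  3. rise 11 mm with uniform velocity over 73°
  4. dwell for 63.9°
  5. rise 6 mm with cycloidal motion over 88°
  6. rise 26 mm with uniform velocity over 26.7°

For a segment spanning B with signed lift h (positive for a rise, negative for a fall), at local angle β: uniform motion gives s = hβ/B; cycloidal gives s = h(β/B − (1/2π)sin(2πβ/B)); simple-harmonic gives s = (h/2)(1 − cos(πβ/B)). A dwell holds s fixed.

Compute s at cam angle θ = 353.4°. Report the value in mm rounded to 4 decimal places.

seg 1 [0°–39°] uniform, h=8: full span → s += 8 → s = 8.0000
seg 2 [39°–108.4°] simple-harmonic, h=-6: full span → s += -6 → s = 2.0000
seg 3 [108.4°–181.4°] uniform, h=11: full span → s += 11 → s = 13.0000
seg 4 [181.4°–245.3°] dwell: s stays 13.0000
seg 5 [245.3°–333.3°] cycloidal, h=6: full span → s += 6 → s = 19.0000
seg 6 [333.3°–360°] uniform, h=26: θ=353.4° here. β=20.1, B=26.7. 26·20.1/26.7 = 19.5730 → s = 38.5730

38.5730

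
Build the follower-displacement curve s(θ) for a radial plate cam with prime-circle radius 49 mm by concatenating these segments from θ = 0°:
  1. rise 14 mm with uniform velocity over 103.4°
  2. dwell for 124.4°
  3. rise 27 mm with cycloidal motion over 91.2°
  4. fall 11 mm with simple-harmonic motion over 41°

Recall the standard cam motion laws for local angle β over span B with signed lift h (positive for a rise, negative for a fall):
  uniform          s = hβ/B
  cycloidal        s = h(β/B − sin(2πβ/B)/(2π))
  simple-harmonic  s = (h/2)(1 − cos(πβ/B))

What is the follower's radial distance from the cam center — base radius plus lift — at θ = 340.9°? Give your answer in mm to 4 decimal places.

seg 1 [0°–103.4°] uniform, h=14: full span → s += 14 → s = 14.0000
seg 2 [103.4°–227.8°] dwell: s stays 14.0000
seg 3 [227.8°–319°] cycloidal, h=27: full span → s += 27 → s = 41.0000
seg 4 [319°–360°] simple-harmonic, h=-11: θ=340.9° here. β=21.9, B=41. -11/2·(1 − cos(π·0.5341)) = -6.0889 → s = 34.9111
radial distance = base radius + s = 49 + 34.9111 = 83.9111

83.9111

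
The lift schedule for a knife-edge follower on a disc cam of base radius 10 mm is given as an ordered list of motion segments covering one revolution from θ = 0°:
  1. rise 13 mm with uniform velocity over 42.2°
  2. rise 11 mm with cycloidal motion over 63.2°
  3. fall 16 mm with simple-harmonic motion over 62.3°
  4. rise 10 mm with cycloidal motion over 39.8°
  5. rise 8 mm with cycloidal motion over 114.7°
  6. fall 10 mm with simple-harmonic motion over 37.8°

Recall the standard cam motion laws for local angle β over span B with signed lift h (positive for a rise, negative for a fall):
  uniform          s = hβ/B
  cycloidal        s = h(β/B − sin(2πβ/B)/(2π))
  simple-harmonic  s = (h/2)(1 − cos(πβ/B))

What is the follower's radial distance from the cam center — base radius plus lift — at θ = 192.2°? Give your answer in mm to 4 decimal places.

seg 1 [0°–42.2°] uniform, h=13: full span → s += 13 → s = 13.0000
seg 2 [42.2°–105.4°] cycloidal, h=11: full span → s += 11 → s = 24.0000
seg 3 [105.4°–167.7°] simple-harmonic, h=-16: full span → s += -16 → s = 8.0000
seg 4 [167.7°–207.5°] cycloidal, h=10: θ=192.2° here. β=24.5, B=39.8. 10·(0.6156 − sin(2π·0.6156)/(2π)) = 7.2126 → s = 15.2126
radial distance = base radius + s = 10 + 15.2126 = 25.2126

25.2126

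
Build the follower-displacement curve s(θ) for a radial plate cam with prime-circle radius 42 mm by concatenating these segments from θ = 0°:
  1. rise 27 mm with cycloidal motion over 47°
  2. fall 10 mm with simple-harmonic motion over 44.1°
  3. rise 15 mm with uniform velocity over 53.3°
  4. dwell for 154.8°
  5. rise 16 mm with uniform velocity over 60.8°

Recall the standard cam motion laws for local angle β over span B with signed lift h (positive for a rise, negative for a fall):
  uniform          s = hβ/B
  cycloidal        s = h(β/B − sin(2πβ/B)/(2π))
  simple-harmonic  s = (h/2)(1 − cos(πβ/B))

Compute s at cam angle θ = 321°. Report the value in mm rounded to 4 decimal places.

seg 1 [0°–47°] cycloidal, h=27: full span → s += 27 → s = 27.0000
seg 2 [47°–91.1°] simple-harmonic, h=-10: full span → s += -10 → s = 17.0000
seg 3 [91.1°–144.4°] uniform, h=15: full span → s += 15 → s = 32.0000
seg 4 [144.4°–299.2°] dwell: s stays 32.0000
seg 5 [299.2°–360°] uniform, h=16: θ=321° here. β=21.8, B=60.8. 16·21.8/60.8 = 5.7368 → s = 37.7368

37.7368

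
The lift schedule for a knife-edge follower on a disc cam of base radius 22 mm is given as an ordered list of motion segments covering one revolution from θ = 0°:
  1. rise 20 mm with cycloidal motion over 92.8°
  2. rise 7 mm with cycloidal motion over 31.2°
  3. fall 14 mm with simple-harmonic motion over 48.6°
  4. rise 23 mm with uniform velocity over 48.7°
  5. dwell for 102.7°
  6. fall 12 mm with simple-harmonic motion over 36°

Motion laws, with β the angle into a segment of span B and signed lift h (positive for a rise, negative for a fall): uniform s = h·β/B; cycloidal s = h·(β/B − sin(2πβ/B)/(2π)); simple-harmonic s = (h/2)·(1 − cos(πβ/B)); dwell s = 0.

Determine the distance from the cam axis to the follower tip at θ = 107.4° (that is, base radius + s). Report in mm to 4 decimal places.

seg 1 [0°–92.8°] cycloidal, h=20: full span → s += 20 → s = 20.0000
seg 2 [92.8°–124°] cycloidal, h=7: θ=107.4° here. β=14.6, B=31.2. 7·(0.4679 − sin(2π·0.4679)/(2π)) = 3.0528 → s = 23.0528
radial distance = base radius + s = 22 + 23.0528 = 45.0528

45.0528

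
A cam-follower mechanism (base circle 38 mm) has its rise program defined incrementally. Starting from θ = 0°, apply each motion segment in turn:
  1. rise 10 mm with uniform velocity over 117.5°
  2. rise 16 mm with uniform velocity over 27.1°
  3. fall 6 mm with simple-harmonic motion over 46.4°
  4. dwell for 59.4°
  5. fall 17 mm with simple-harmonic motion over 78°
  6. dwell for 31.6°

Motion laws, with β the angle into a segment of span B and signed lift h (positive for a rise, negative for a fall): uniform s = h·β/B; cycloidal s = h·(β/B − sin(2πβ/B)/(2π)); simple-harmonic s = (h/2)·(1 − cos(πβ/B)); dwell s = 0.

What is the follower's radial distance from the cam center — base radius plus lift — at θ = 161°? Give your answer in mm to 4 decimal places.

seg 1 [0°–117.5°] uniform, h=10: full span → s += 10 → s = 10.0000
seg 2 [117.5°–144.6°] uniform, h=16: full span → s += 16 → s = 26.0000
seg 3 [144.6°–191°] simple-harmonic, h=-6: θ=161° here. β=16.4, B=46.4. -6/2·(1 − cos(π·0.3534)) = -1.6671 → s = 24.3329
radial distance = base radius + s = 38 + 24.3329 = 62.3329

62.3329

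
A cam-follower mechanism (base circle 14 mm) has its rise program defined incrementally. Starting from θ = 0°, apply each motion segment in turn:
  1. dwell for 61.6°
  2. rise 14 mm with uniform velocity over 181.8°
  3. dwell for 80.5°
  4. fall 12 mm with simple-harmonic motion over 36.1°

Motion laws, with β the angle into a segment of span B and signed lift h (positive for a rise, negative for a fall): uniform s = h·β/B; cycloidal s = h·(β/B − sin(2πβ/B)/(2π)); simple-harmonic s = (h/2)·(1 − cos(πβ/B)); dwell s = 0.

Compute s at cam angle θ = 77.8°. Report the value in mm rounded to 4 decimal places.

seg 1 [0°–61.6°] dwell: s stays 0.0000
seg 2 [61.6°–243.4°] uniform, h=14: θ=77.8° here. β=16.2, B=181.8. 14·16.2/181.8 = 1.2475 → s = 1.2475

1.2475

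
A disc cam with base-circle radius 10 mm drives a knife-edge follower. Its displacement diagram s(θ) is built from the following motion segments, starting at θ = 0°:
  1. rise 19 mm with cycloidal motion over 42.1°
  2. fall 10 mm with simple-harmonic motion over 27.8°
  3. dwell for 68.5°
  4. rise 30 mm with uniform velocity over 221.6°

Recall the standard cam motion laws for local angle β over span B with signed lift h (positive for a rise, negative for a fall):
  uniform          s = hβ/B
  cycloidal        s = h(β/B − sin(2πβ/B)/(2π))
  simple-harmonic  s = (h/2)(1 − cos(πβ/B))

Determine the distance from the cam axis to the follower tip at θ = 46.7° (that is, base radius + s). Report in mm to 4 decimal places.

seg 1 [0°–42.1°] cycloidal, h=19: full span → s += 19 → s = 19.0000
seg 2 [42.1°–69.9°] simple-harmonic, h=-10: θ=46.7° here. β=4.6, B=27.8. -10/2·(1 − cos(π·0.1655)) = -0.6605 → s = 18.3395
radial distance = base radius + s = 10 + 18.3395 = 28.3395

28.3395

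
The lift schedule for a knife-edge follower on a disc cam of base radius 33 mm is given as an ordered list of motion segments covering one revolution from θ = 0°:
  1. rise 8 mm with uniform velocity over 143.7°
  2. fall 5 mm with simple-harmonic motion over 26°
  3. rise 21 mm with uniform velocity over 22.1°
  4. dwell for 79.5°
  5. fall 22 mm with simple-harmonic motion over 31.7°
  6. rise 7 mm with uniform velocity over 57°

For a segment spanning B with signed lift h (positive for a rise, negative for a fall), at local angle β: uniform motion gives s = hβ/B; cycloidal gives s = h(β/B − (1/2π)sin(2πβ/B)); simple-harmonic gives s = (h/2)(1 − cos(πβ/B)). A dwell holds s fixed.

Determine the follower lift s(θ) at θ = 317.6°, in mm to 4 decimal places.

seg 1 [0°–143.7°] uniform, h=8: full span → s += 8 → s = 8.0000
seg 2 [143.7°–169.7°] simple-harmonic, h=-5: full span → s += -5 → s = 3.0000
seg 3 [169.7°–191.8°] uniform, h=21: full span → s += 21 → s = 24.0000
seg 4 [191.8°–271.3°] dwell: s stays 24.0000
seg 5 [271.3°–303°] simple-harmonic, h=-22: full span → s += -22 → s = 2.0000
seg 6 [303°–360°] uniform, h=7: θ=317.6° here. β=14.6, B=57. 7·14.6/57 = 1.7930 → s = 3.7930

3.7930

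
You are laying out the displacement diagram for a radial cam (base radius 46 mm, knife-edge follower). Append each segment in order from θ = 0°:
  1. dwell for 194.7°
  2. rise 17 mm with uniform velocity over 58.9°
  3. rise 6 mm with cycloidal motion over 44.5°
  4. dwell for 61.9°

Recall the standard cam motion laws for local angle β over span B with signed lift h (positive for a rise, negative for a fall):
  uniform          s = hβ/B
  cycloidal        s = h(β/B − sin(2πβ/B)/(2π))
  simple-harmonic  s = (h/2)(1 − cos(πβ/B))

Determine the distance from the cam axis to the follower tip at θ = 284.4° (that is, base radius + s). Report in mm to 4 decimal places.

seg 1 [0°–194.7°] dwell: s stays 0.0000
seg 2 [194.7°–253.6°] uniform, h=17: full span → s += 17 → s = 17.0000
seg 3 [253.6°–298.1°] cycloidal, h=6: θ=284.4° here. β=30.8, B=44.5. 6·(0.6921 − sin(2π·0.6921)/(2π)) = 5.0453 → s = 22.0453
radial distance = base radius + s = 46 + 22.0453 = 68.0453

68.0453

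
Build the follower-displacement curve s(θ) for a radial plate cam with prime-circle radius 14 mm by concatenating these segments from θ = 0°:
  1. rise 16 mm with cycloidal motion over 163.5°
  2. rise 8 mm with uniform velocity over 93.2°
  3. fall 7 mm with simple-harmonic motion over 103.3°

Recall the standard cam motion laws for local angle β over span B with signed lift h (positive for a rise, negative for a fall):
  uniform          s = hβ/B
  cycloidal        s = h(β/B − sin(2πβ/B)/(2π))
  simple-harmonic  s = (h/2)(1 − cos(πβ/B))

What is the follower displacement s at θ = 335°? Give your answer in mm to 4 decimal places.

seg 1 [0°–163.5°] cycloidal, h=16: full span → s += 16 → s = 16.0000
seg 2 [163.5°–256.7°] uniform, h=8: full span → s += 8 → s = 24.0000
seg 3 [256.7°–360°] simple-harmonic, h=-7: θ=335° here. β=78.3, B=103.3. -7/2·(1 − cos(π·0.7580)) = -6.0362 → s = 17.9638

17.9638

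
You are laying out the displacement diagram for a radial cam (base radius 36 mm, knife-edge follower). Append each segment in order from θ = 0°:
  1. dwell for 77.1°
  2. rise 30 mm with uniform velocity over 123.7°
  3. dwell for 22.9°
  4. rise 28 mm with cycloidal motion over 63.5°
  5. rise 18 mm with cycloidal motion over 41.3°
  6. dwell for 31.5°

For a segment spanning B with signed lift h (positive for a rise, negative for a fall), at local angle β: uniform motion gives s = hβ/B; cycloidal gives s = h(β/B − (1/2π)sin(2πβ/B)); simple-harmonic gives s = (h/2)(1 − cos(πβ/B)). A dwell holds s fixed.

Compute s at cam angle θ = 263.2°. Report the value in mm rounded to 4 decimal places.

seg 1 [0°–77.1°] dwell: s stays 0.0000
seg 2 [77.1°–200.8°] uniform, h=30: full span → s += 30 → s = 30.0000
seg 3 [200.8°–223.7°] dwell: s stays 30.0000
seg 4 [223.7°–287.2°] cycloidal, h=28: θ=263.2° here. β=39.5, B=63.5. 28·(0.6220 − sin(2π·0.6220)/(2π)) = 20.5094 → s = 50.5094

50.5094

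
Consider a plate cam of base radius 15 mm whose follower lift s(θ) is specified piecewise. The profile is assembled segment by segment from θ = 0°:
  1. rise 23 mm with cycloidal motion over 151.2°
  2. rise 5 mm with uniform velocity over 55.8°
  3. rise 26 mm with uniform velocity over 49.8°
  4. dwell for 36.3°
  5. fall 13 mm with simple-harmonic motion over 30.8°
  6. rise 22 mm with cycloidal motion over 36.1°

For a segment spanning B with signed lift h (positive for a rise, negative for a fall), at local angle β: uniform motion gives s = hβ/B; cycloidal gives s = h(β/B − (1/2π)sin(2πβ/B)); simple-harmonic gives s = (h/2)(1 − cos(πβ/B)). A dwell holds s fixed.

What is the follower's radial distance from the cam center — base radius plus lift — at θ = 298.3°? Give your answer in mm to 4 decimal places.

seg 1 [0°–151.2°] cycloidal, h=23: full span → s += 23 → s = 23.0000
seg 2 [151.2°–207°] uniform, h=5: full span → s += 5 → s = 28.0000
seg 3 [207°–256.8°] uniform, h=26: full span → s += 26 → s = 54.0000
seg 4 [256.8°–293.1°] dwell: s stays 54.0000
seg 5 [293.1°–323.9°] simple-harmonic, h=-13: θ=298.3° here. β=5.2, B=30.8. -13/2·(1 − cos(π·0.1688)) = -0.8931 → s = 53.1069
radial distance = base radius + s = 15 + 53.1069 = 68.1069

68.1069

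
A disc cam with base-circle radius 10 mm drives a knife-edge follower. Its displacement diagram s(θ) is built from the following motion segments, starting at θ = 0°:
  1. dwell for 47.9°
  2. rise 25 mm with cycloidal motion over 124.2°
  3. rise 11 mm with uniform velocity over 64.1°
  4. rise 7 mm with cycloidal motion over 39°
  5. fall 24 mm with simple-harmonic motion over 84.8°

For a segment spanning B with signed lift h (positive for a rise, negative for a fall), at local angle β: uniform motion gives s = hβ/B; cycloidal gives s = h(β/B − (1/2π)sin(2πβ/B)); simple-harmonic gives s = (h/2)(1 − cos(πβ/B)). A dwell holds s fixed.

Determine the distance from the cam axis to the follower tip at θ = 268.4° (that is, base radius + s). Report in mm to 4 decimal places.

seg 1 [0°–47.9°] dwell: s stays 0.0000
seg 2 [47.9°–172.1°] cycloidal, h=25: full span → s += 25 → s = 25.0000
seg 3 [172.1°–236.2°] uniform, h=11: full span → s += 11 → s = 36.0000
seg 4 [236.2°–275.2°] cycloidal, h=7: θ=268.4° here. β=32.2, B=39. 7·(0.8256 − sin(2π·0.8256)/(2π)) = 6.7701 → s = 42.7701
radial distance = base radius + s = 10 + 42.7701 = 52.7701

52.7701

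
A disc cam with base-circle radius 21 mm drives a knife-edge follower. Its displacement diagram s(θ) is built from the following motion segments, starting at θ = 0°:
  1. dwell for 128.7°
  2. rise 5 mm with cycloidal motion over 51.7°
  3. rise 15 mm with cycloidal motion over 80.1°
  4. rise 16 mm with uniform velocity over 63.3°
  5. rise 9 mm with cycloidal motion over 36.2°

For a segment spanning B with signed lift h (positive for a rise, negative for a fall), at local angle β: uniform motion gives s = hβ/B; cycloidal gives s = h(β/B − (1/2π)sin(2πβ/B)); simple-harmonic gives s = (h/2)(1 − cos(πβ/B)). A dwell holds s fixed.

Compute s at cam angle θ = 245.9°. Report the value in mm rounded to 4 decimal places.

seg 1 [0°–128.7°] dwell: s stays 0.0000
seg 2 [128.7°–180.4°] cycloidal, h=5: full span → s += 5 → s = 5.0000
seg 3 [180.4°–260.5°] cycloidal, h=15: θ=245.9° here. β=65.5, B=80.1. 15·(0.8177 − sin(2π·0.8177)/(2π)) = 14.4403 → s = 19.4403

19.4403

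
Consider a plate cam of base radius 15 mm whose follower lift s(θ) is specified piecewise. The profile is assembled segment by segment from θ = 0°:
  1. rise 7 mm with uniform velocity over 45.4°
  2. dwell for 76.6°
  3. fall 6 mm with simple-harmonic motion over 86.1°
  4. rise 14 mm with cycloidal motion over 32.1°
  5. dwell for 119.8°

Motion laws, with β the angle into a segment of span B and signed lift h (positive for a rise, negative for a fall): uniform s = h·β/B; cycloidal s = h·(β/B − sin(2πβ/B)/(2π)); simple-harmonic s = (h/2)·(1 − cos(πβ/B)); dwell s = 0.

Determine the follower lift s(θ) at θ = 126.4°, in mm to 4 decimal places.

seg 1 [0°–45.4°] uniform, h=7: full span → s += 7 → s = 7.0000
seg 2 [45.4°–122°] dwell: s stays 7.0000
seg 3 [122°–208.1°] simple-harmonic, h=-6: θ=126.4° here. β=4.4, B=86.1. -6/2·(1 − cos(π·0.0511)) = -0.0386 → s = 6.9614

6.9614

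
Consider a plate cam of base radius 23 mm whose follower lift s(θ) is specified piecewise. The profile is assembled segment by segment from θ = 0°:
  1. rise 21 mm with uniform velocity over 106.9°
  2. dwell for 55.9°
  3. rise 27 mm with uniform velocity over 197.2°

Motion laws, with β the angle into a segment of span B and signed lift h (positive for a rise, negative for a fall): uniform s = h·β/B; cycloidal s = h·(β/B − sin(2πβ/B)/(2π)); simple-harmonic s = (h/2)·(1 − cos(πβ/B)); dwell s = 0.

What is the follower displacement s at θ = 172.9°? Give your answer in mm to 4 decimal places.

seg 1 [0°–106.9°] uniform, h=21: full span → s += 21 → s = 21.0000
seg 2 [106.9°–162.8°] dwell: s stays 21.0000
seg 3 [162.8°–360°] uniform, h=27: θ=172.9° here. β=10.1, B=197.2. 27·10.1/197.2 = 1.3829 → s = 22.3829

22.3829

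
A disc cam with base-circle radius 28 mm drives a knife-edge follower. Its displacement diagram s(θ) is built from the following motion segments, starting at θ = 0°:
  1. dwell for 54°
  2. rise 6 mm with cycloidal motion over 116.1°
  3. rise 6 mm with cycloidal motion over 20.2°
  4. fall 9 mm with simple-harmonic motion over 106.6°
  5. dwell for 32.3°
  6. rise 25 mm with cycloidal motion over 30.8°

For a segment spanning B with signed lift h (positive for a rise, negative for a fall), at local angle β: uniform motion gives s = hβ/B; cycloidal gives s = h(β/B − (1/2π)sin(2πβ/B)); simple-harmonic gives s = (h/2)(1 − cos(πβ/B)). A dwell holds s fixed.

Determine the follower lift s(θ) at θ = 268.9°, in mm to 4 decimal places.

seg 1 [0°–54°] dwell: s stays 0.0000
seg 2 [54°–170.1°] cycloidal, h=6: full span → s += 6 → s = 6.0000
seg 3 [170.1°–190.3°] cycloidal, h=6: full span → s += 6 → s = 12.0000
seg 4 [190.3°–296.9°] simple-harmonic, h=-9: θ=268.9° here. β=78.6, B=106.6. -9/2·(1 − cos(π·0.7373)) = -7.5529 → s = 4.4471

4.4471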